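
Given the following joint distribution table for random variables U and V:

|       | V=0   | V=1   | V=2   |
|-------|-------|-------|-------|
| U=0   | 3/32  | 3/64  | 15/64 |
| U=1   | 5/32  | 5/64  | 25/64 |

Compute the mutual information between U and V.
Marginal P(U) (row sums):
  P(U=0) = 3/32 + 3/64 + 15/64 = 3/8
  P(U=1) = 5/32 + 5/64 + 25/64 = 5/8
Marginal P(V) (column sums):
  P(V=0) = 3/32 + 5/32 = 1/4
  P(V=1) = 3/64 + 5/64 = 1/8
  P(V=2) = 15/64 + 25/64 = 5/8

H(U) = -[(3/8)·log₂(3/8) + (5/8)·log₂(5/8)]
  = 0.5306 + 0.4238
  = 0.9544 bits
H(V) = -[(1/4)·log₂(1/4) + (1/8)·log₂(1/8) + (5/8)·log₂(5/8)]
  = 0.5000 + 0.3750 + 0.4238
  = 1.2988 bits
H(U,V) = -[(3/32)·log₂(3/32) + (3/64)·log₂(3/64) + (15/64)·log₂(15/64) + (5/32)·log₂(5/32) + (5/64)·log₂(5/64) + (25/64)·log₂(25/64)]
  = 0.3202 + 0.2070 + 0.4906 + 0.4184 + 0.2873 + 0.5297
  = 2.2532 bits

I(U;V) = H(U) + H(V) - H(U,V)
  = 0.9544 + 1.2988 - 2.2532
  = 0.0000 bits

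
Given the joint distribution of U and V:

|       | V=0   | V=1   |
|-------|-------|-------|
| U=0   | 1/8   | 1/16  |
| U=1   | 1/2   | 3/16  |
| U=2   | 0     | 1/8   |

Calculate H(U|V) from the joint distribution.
Marginal P(V) (column sums):
  P(V=0) = 1/8 + 1/2 + 0 = 5/8
  P(V=1) = 1/16 + 3/16 + 1/8 = 3/8

H(U|V) = -Σ P(U,V)·log₂ P(U|V), where P(U|V) = P(U,V) / P(V)
  (cells with P(U,V) = 0 contribute 0)
  (U=0,V=0): P(U|V) = (1/8)/(5/8) = 1/5;  -(1/8)·log₂(1/5) = 0.2902
  (U=0,V=1): P(U|V) = (1/16)/(3/8) = 1/6;  -(1/16)·log₂(1/6) = 0.1616
  (U=1,V=0): P(U|V) = (1/2)/(5/8) = 4/5;  -(1/2)·log₂(4/5) = 0.1610
  (U=1,V=1): P(U|V) = (3/16)/(3/8) = 1/2;  -(3/16)·log₂(1/2) = 0.1875
  (U=2,V=1): P(U|V) = (1/8)/(3/8) = 1/3;  -(1/8)·log₂(1/3) = 0.1981
H(U|V) = 0.2902 + 0.1616 + 0.1610 + 0.1875 + 0.1981
  = 0.9984 bits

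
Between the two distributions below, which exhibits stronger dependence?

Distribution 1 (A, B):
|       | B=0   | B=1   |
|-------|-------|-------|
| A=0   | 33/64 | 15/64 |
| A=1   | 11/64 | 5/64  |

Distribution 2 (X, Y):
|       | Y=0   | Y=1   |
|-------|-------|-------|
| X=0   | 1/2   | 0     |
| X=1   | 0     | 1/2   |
Distribution 1 (A, B):
Marginal P(A) (row sums):
  P(A=0) = 33/64 + 15/64 = 3/4
  P(A=1) = 11/64 + 5/64 = 1/4
Marginal P(B) (column sums):
  P(B=0) = 33/64 + 11/64 = 11/16
  P(B=1) = 15/64 + 5/64 = 5/16

H(A) = -[(3/4)·log₂(3/4) + (1/4)·log₂(1/4)]
  = 0.3113 + 0.5000
  = 0.8113 bits
H(B) = -[(11/16)·log₂(11/16) + (5/16)·log₂(5/16)]
  = 0.3716 + 0.5244
  = 0.8960 bits
H(A,B) = -[(33/64)·log₂(33/64) + (15/64)·log₂(15/64) + (11/64)·log₂(11/64) + (5/64)·log₂(5/64)]
  = 0.4927 + 0.4906 + 0.4367 + 0.2873
  = 1.7073 bits

I(A;B) = H(A) + H(B) - H(A,B)
  = 0.8113 + 0.8960 - 1.7073
  = 0.0000 bits

Distribution 2 (X, Y):
Marginal P(X) (row sums):
  P(X=0) = 1/2 + 0 = 1/2
  P(X=1) = 0 + 1/2 = 1/2
Marginal P(Y) (column sums):
  P(Y=0) = 1/2 + 0 = 1/2
  P(Y=1) = 0 + 1/2 = 1/2

H(X) = -[(1/2)·log₂(1/2) + (1/2)·log₂(1/2)]
  = 0.5000 + 0.5000
  = 1.0000 bits
H(Y) = -[(1/2)·log₂(1/2) + (1/2)·log₂(1/2)]
  = 0.5000 + 0.5000
  = 1.0000 bits
H(X,Y) = -[(1/2)·log₂(1/2) + (1/2)·log₂(1/2)]
  = 0.5000 + 0.5000
  = 1.0000 bits

I(X;Y) = H(X) + H(Y) - H(X,Y)
  = 1.0000 + 1.0000 - 1.0000
  = 1.0000 bits

I(X;Y) = 1.0000 bits > I(A;B) = 0.0000 bits, so (X, Y) has the higher mutual information (stronger dependence).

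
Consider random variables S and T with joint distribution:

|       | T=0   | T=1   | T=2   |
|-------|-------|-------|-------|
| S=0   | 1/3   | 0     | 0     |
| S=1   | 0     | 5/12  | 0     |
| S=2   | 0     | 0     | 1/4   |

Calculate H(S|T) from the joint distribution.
Marginal P(T) (column sums):
  P(T=0) = 1/3 + 0 + 0 = 1/3
  P(T=1) = 0 + 5/12 + 0 = 5/12
  P(T=2) = 0 + 0 + 1/4 = 1/4

H(S|T) = -Σ P(S,T)·log₂ P(S|T), where P(S|T) = P(S,T) / P(T)
  (cells with P(S,T) = 0 contribute 0)
  (S=0,T=0): P(S|T) = (1/3)/(1/3) = 1;  -(1/3)·log₂(1) = 0.0000
  (S=1,T=1): P(S|T) = (5/12)/(5/12) = 1;  -(5/12)·log₂(1) = 0.0000
  (S=2,T=2): P(S|T) = (1/4)/(1/4) = 1;  -(1/4)·log₂(1) = 0.0000
H(S|T) = 0.0000 + 0.0000 + 0.0000
  = 0.0000 bits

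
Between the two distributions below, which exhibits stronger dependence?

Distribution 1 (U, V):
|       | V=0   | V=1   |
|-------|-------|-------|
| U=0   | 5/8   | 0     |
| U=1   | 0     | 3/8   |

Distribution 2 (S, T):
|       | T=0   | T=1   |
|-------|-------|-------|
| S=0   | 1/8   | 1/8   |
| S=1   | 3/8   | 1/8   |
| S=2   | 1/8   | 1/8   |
Distribution 1 (U, V):
Marginal P(U) (row sums):
  P(U=0) = 5/8 + 0 = 5/8
  P(U=1) = 0 + 3/8 = 3/8
Marginal P(V) (column sums):
  P(V=0) = 5/8 + 0 = 5/8
  P(V=1) = 0 + 3/8 = 3/8

H(U) = -[(5/8)·log₂(5/8) + (3/8)·log₂(3/8)]
  = 0.4238 + 0.5306
  = 0.9544 bits
H(V) = -[(5/8)·log₂(5/8) + (3/8)·log₂(3/8)]
  = 0.4238 + 0.5306
  = 0.9544 bits
H(U,V) = -[(5/8)·log₂(5/8) + (3/8)·log₂(3/8)]
  = 0.4238 + 0.5306
  = 0.9544 bits

I(U;V) = H(U) + H(V) - H(U,V)
  = 0.9544 + 0.9544 - 0.9544
  = 0.9544 bits

Distribution 2 (S, T):
Marginal P(S) (row sums):
  P(S=0) = 1/8 + 1/8 = 1/4
  P(S=1) = 3/8 + 1/8 = 1/2
  P(S=2) = 1/8 + 1/8 = 1/4
Marginal P(T) (column sums):
  P(T=0) = 1/8 + 3/8 + 1/8 = 5/8
  P(T=1) = 1/8 + 1/8 + 1/8 = 3/8

H(S) = -[(1/4)·log₂(1/4) + (1/2)·log₂(1/2) + (1/4)·log₂(1/4)]
  = 0.5000 + 0.5000 + 0.5000
  = 1.5000 bits
H(T) = -[(5/8)·log₂(5/8) + (3/8)·log₂(3/8)]
  = 0.4238 + 0.5306
  = 0.9544 bits
H(S,T) = -[(1/8)·log₂(1/8) + (1/8)·log₂(1/8) + (3/8)·log₂(3/8) + (1/8)·log₂(1/8) + (1/8)·log₂(1/8) + (1/8)·log₂(1/8)]
  = 0.3750 + 0.3750 + 0.5306 + 0.3750 + 0.3750 + 0.3750
  = 2.4056 bits

I(S;T) = H(S) + H(T) - H(S,T)
  = 1.5000 + 0.9544 - 2.4056
  = 0.0488 bits

I(U;V) = 0.9544 bits > I(S;T) = 0.0488 bits, so (U, V) has the higher mutual information (stronger dependence).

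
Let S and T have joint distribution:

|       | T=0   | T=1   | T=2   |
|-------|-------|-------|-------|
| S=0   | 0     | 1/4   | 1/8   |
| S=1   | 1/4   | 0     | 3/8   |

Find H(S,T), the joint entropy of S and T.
H(S,T) = -Σ P(S,T) log₂ P(S,T), summed over the non-zero cells:
H(S,T) = -[(1/4)·log₂(1/4) + (1/8)·log₂(1/8) + (1/4)·log₂(1/4) + (3/8)·log₂(3/8)]
  = 0.5000 + 0.3750 + 0.5000 + 0.5306
  = 1.9056 bits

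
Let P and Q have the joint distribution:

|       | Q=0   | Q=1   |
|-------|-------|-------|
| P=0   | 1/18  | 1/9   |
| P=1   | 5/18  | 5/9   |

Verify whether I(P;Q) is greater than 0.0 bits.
Marginal P(P) (row sums):
  P(P=0) = 1/18 + 1/9 = 1/6
  P(P=1) = 5/18 + 5/9 = 5/6
Marginal P(Q) (column sums):
  P(Q=0) = 1/18 + 5/18 = 1/3
  P(Q=1) = 1/9 + 5/9 = 2/3

H(P) = -[(1/6)·log₂(1/6) + (5/6)·log₂(5/6)]
  = 0.4308 + 0.2192
  = 0.6500 bits
H(Q) = -[(1/3)·log₂(1/3) + (2/3)·log₂(2/3)]
  = 0.5283 + 0.3900
  = 0.9183 bits
H(P,Q) = -[(1/18)·log₂(1/18) + (1/9)·log₂(1/9) + (5/18)·log₂(5/18) + (5/9)·log₂(5/9)]
  = 0.2317 + 0.3522 + 0.5133 + 0.4711
  = 1.5683 bits

I(P;Q) = H(P) + H(Q) - H(P,Q)
  = 0.6500 + 0.9183 - 1.5683
  = 0.0000 bits

No. I(P;Q) = 0.0000 bits, which is ≤ 0.0 bits.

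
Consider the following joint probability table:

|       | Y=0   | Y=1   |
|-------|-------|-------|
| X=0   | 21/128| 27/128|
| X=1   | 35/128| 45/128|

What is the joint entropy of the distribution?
H(X,Y) = -Σ P(X,Y) log₂ P(X,Y), summed over the non-zero cells:
H(X,Y) = -[(21/128)·log₂(21/128) + (27/128)·log₂(27/128) + (35/128)·log₂(35/128) + (45/128)·log₂(45/128)]
  = 0.4278 + 0.4736 + 0.5115 + 0.5302
  = 1.9431 bits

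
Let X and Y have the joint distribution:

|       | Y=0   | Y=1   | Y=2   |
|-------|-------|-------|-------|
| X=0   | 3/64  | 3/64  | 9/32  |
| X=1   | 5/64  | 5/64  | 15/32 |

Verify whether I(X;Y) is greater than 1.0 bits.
Marginal P(X) (row sums):
  P(X=0) = 3/64 + 3/64 + 9/32 = 3/8
  P(X=1) = 5/64 + 5/64 + 15/32 = 5/8
Marginal P(Y) (column sums):
  P(Y=0) = 3/64 + 5/64 = 1/8
  P(Y=1) = 3/64 + 5/64 = 1/8
  P(Y=2) = 9/32 + 15/32 = 3/4

H(X) = -[(3/8)·log₂(3/8) + (5/8)·log₂(5/8)]
  = 0.5306 + 0.4238
  = 0.9544 bits
H(Y) = -[(1/8)·log₂(1/8) + (1/8)·log₂(1/8) + (3/4)·log₂(3/4)]
  = 0.3750 + 0.3750 + 0.3113
  = 1.0613 bits
H(X,Y) = -[(3/64)·log₂(3/64) + (3/64)·log₂(3/64) + (9/32)·log₂(9/32) + (5/64)·log₂(5/64) + (5/64)·log₂(5/64) + (15/32)·log₂(15/32)]
  = 0.2070 + 0.2070 + 0.5147 + 0.2873 + 0.2873 + 0.5124
  = 2.0157 bits

I(X;Y) = H(X) + H(Y) - H(X,Y)
  = 0.9544 + 1.0613 - 2.0157
  = 0.0000 bits

No. I(X;Y) = 0.0000 bits, which is ≤ 1.0 bits.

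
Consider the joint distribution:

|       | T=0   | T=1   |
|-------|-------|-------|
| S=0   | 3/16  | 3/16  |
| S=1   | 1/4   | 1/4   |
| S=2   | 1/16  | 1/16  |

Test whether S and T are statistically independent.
Marginal P(S) (row sums):
  P(S=0) = 3/16 + 3/16 = 3/8
  P(S=1) = 1/4 + 1/4 = 1/2
  P(S=2) = 1/16 + 1/16 = 1/8
Marginal P(T) (column sums):
  P(T=0) = 3/16 + 1/4 + 1/16 = 1/2
  P(T=1) = 3/16 + 1/4 + 1/16 = 1/2

S and T are independent iff P(S=i,T=j) = P(S=i)·P(T=j) for every cell.
  P(S=0)·P(T=0) = 3/8 × 1/2 = 3/16 = P(S=0,T=0) ✓
  P(S=0)·P(T=1) = 3/8 × 1/2 = 3/16 = P(S=0,T=1) ✓
  P(S=1)·P(T=0) = 1/2 × 1/2 = 1/4 = P(S=1,T=0) ✓
  P(S=1)·P(T=1) = 1/2 × 1/2 = 1/4 = P(S=1,T=1) ✓
  P(S=2)·P(T=0) = 1/8 × 1/2 = 1/16 = P(S=2,T=0) ✓
  P(S=2)·P(T=1) = 1/8 × 1/2 = 1/16 = P(S=2,T=1) ✓

Yes, S and T are independent: every cell factors, so I(S;T) = 0 bits.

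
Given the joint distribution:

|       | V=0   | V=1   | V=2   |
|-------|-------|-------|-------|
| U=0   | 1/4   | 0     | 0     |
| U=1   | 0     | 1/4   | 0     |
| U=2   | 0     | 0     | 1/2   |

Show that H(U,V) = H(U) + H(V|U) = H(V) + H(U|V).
Marginal P(U) (row sums):
  P(U=0) = 1/4 + 0 + 0 = 1/4
  P(U=1) = 0 + 1/4 + 0 = 1/4
  P(U=2) = 0 + 0 + 1/2 = 1/2
Marginal P(V) (column sums):
  P(V=0) = 1/4 + 0 + 0 = 1/4
  P(V=1) = 0 + 1/4 + 0 = 1/4
  P(V=2) = 0 + 0 + 1/2 = 1/2

Decomposition 1: H(U) + H(V|U)
H(U) = -[(1/4)·log₂(1/4) + (1/4)·log₂(1/4) + (1/2)·log₂(1/2)]
  = 0.5000 + 0.5000 + 0.5000
  = 1.5000 bits
H(V|U) = -Σ P(U,V)·log₂ P(V|U), where P(V|U) = P(U,V) / P(U)
  (cells with P(U,V) = 0 contribute 0)
  (U=0,V=0): P(V|U) = (1/4)/(1/4) = 1;  -(1/4)·log₂(1) = 0.0000
  (U=1,V=1): P(V|U) = (1/4)/(1/4) = 1;  -(1/4)·log₂(1) = 0.0000
  (U=2,V=2): P(V|U) = (1/2)/(1/2) = 1;  -(1/2)·log₂(1) = 0.0000
H(V|U) = 0.0000 + 0.0000 + 0.0000
  = 0.0000 bits
H(U) + H(V|U) = 1.5000 + 0.0000 = 1.5000 bits

Decomposition 2: H(V) + H(U|V)
H(V) = -[(1/4)·log₂(1/4) + (1/4)·log₂(1/4) + (1/2)·log₂(1/2)]
  = 0.5000 + 0.5000 + 0.5000
  = 1.5000 bits
H(U|V) = -Σ P(U,V)·log₂ P(U|V), where P(U|V) = P(U,V) / P(V)
  (cells with P(U,V) = 0 contribute 0)
  (U=0,V=0): P(U|V) = (1/4)/(1/4) = 1;  -(1/4)·log₂(1) = 0.0000
  (U=1,V=1): P(U|V) = (1/4)/(1/4) = 1;  -(1/4)·log₂(1) = 0.0000
  (U=2,V=2): P(U|V) = (1/2)/(1/2) = 1;  -(1/2)·log₂(1) = 0.0000
H(U|V) = 0.0000 + 0.0000 + 0.0000
  = 0.0000 bits
H(V) + H(U|V) = 1.5000 + 0.0000 = 1.5000 bits

Direct computation of the joint entropy:
H(U,V) = -[(1/4)·log₂(1/4) + (1/4)·log₂(1/4) + (1/2)·log₂(1/2)]
  = 0.5000 + 0.5000 + 0.5000
  = 1.5000 bits

All three agree: H(U,V) = 1.5000 bits ✓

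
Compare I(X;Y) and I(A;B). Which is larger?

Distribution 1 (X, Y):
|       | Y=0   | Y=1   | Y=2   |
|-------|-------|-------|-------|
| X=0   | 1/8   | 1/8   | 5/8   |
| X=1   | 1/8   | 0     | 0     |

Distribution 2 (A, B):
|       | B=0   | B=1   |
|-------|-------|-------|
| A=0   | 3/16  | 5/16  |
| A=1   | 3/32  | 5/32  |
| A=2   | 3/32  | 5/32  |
Distribution 1 (X, Y):
Marginal P(X) (row sums):
  P(X=0) = 1/8 + 1/8 + 5/8 = 7/8
  P(X=1) = 1/8 + 0 + 0 = 1/8
Marginal P(Y) (column sums):
  P(Y=0) = 1/8 + 1/8 = 1/4
  P(Y=1) = 1/8 + 0 = 1/8
  P(Y=2) = 5/8 + 0 = 5/8

H(X) = -[(7/8)·log₂(7/8) + (1/8)·log₂(1/8)]
  = 0.1686 + 0.3750
  = 0.5436 bits
H(Y) = -[(1/4)·log₂(1/4) + (1/8)·log₂(1/8) + (5/8)·log₂(5/8)]
  = 0.5000 + 0.3750 + 0.4238
  = 1.2988 bits
H(X,Y) = -[(1/8)·log₂(1/8) + (1/8)·log₂(1/8) + (5/8)·log₂(5/8) + (1/8)·log₂(1/8)]
  = 0.3750 + 0.3750 + 0.4238 + 0.3750
  = 1.5488 bits

I(X;Y) = H(X) + H(Y) - H(X,Y)
  = 0.5436 + 1.2988 - 1.5488
  = 0.2936 bits

Distribution 2 (A, B):
Marginal P(A) (row sums):
  P(A=0) = 3/16 + 5/16 = 1/2
  P(A=1) = 3/32 + 5/32 = 1/4
  P(A=2) = 3/32 + 5/32 = 1/4
Marginal P(B) (column sums):
  P(B=0) = 3/16 + 3/32 + 3/32 = 3/8
  P(B=1) = 5/16 + 5/32 + 5/32 = 5/8

H(A) = -[(1/2)·log₂(1/2) + (1/4)·log₂(1/4) + (1/4)·log₂(1/4)]
  = 0.5000 + 0.5000 + 0.5000
  = 1.5000 bits
H(B) = -[(3/8)·log₂(3/8) + (5/8)·log₂(5/8)]
  = 0.5306 + 0.4238
  = 0.9544 bits
H(A,B) = -[(3/16)·log₂(3/16) + (5/16)·log₂(5/16) + (3/32)·log₂(3/32) + (5/32)·log₂(5/32) + (3/32)·log₂(3/32) + (5/32)·log₂(5/32)]
  = 0.4528 + 0.5244 + 0.3202 + 0.4184 + 0.3202 + 0.4184
  = 2.4544 bits

I(A;B) = H(A) + H(B) - H(A,B)
  = 1.5000 + 0.9544 - 2.4544
  = 0.0000 bits

I(X;Y) = 0.2936 bits > I(A;B) = 0.0000 bits, so (X, Y) has the higher mutual information (stronger dependence).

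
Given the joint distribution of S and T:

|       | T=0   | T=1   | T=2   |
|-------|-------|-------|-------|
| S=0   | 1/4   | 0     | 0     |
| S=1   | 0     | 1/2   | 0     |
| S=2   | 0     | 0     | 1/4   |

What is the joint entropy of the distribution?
H(S,T) = -Σ P(S,T) log₂ P(S,T), summed over the non-zero cells:
H(S,T) = -[(1/4)·log₂(1/4) + (1/2)·log₂(1/2) + (1/4)·log₂(1/4)]
  = 0.5000 + 0.5000 + 0.5000
  = 1.5000 bits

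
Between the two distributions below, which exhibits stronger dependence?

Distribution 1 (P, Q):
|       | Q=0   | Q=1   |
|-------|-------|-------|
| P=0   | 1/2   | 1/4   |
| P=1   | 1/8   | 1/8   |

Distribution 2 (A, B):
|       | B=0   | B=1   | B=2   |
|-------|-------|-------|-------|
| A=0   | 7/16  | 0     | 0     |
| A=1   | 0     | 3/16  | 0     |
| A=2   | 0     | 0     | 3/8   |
Distribution 1 (P, Q):
Marginal P(P) (row sums):
  P(P=0) = 1/2 + 1/4 = 3/4
  P(P=1) = 1/8 + 1/8 = 1/4
Marginal P(Q) (column sums):
  P(Q=0) = 1/2 + 1/8 = 5/8
  P(Q=1) = 1/4 + 1/8 = 3/8

H(P) = -[(3/4)·log₂(3/4) + (1/4)·log₂(1/4)]
  = 0.3113 + 0.5000
  = 0.8113 bits
H(Q) = -[(5/8)·log₂(5/8) + (3/8)·log₂(3/8)]
  = 0.4238 + 0.5306
  = 0.9544 bits
H(P,Q) = -[(1/2)·log₂(1/2) + (1/4)·log₂(1/4) + (1/8)·log₂(1/8) + (1/8)·log₂(1/8)]
  = 0.5000 + 0.5000 + 0.3750 + 0.3750
  = 1.7500 bits

I(P;Q) = H(P) + H(Q) - H(P,Q)
  = 0.8113 + 0.9544 - 1.7500
  = 0.0157 bits

Distribution 2 (A, B):
Marginal P(A) (row sums):
  P(A=0) = 7/16 + 0 + 0 = 7/16
  P(A=1) = 0 + 3/16 + 0 = 3/16
  P(A=2) = 0 + 0 + 3/8 = 3/8
Marginal P(B) (column sums):
  P(B=0) = 7/16 + 0 + 0 = 7/16
  P(B=1) = 0 + 3/16 + 0 = 3/16
  P(B=2) = 0 + 0 + 3/8 = 3/8

H(A) = -[(7/16)·log₂(7/16) + (3/16)·log₂(3/16) + (3/8)·log₂(3/8)]
  = 0.5218 + 0.4528 + 0.5306
  = 1.5052 bits
H(B) = -[(7/16)·log₂(7/16) + (3/16)·log₂(3/16) + (3/8)·log₂(3/8)]
  = 0.5218 + 0.4528 + 0.5306
  = 1.5052 bits
H(A,B) = -[(7/16)·log₂(7/16) + (3/16)·log₂(3/16) + (3/8)·log₂(3/8)]
  = 0.5218 + 0.4528 + 0.5306
  = 1.5052 bits

I(A;B) = H(A) + H(B) - H(A,B)
  = 1.5052 + 1.5052 - 1.5052
  = 1.5052 bits

I(A;B) = 1.5052 bits > I(P;Q) = 0.0157 bits, so (A, B) has the higher mutual information (stronger dependence).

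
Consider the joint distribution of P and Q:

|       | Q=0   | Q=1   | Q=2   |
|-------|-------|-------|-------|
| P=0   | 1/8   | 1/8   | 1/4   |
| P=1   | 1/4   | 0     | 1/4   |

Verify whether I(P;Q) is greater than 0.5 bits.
Marginal P(P) (row sums):
  P(P=0) = 1/8 + 1/8 + 1/4 = 1/2
  P(P=1) = 1/4 + 0 + 1/4 = 1/2
Marginal P(Q) (column sums):
  P(Q=0) = 1/8 + 1/4 = 3/8
  P(Q=1) = 1/8 + 0 = 1/8
  P(Q=2) = 1/4 + 1/4 = 1/2

H(P) = -[(1/2)·log₂(1/2) + (1/2)·log₂(1/2)]
  = 0.5000 + 0.5000
  = 1.0000 bits
H(Q) = -[(3/8)·log₂(3/8) + (1/8)·log₂(1/8) + (1/2)·log₂(1/2)]
  = 0.5306 + 0.3750 + 0.5000
  = 1.4056 bits
H(P,Q) = -[(1/8)·log₂(1/8) + (1/8)·log₂(1/8) + (1/4)·log₂(1/4) + (1/4)·log₂(1/4) + (1/4)·log₂(1/4)]
  = 0.3750 + 0.3750 + 0.5000 + 0.5000 + 0.5000
  = 2.2500 bits

I(P;Q) = H(P) + H(Q) - H(P,Q)
  = 1.0000 + 1.4056 - 2.2500
  = 0.1556 bits

No. I(P;Q) = 0.1556 bits, which is ≤ 0.5 bits.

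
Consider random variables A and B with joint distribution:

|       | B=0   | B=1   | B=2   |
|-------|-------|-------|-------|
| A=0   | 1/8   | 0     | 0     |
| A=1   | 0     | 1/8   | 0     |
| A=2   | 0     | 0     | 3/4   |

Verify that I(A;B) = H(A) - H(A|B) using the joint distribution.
Left side, from I(A;B) = H(A) + H(B) - H(A,B):
Marginal P(A) (row sums):
  P(A=0) = 1/8 + 0 + 0 = 1/8
  P(A=1) = 0 + 1/8 + 0 = 1/8
  P(A=2) = 0 + 0 + 3/4 = 3/4
Marginal P(B) (column sums):
  P(B=0) = 1/8 + 0 + 0 = 1/8
  P(B=1) = 0 + 1/8 + 0 = 1/8
  P(B=2) = 0 + 0 + 3/4 = 3/4

H(A) = -[(1/8)·log₂(1/8) + (1/8)·log₂(1/8) + (3/4)·log₂(3/4)]
  = 0.3750 + 0.3750 + 0.3113
  = 1.0613 bits
H(B) = -[(1/8)·log₂(1/8) + (1/8)·log₂(1/8) + (3/4)·log₂(3/4)]
  = 0.3750 + 0.3750 + 0.3113
  = 1.0613 bits
H(A,B) = -[(1/8)·log₂(1/8) + (1/8)·log₂(1/8) + (3/4)·log₂(3/4)]
  = 0.3750 + 0.3750 + 0.3113
  = 1.0613 bits

I(A;B) = H(A) + H(B) - H(A,B)
  = 1.0613 + 1.0613 - 1.0613
  = 1.0613 bits

Right side, with H(A|B) computed directly from the conditional probabilities:
H(A|B) = -Σ P(A,B)·log₂ P(A|B), where P(A|B) = P(A,B) / P(B)
  (cells with P(A,B) = 0 contribute 0)
  (A=0,B=0): P(A|B) = (1/8)/(1/8) = 1;  -(1/8)·log₂(1) = 0.0000
  (A=1,B=1): P(A|B) = (1/8)/(1/8) = 1;  -(1/8)·log₂(1) = 0.0000
  (A=2,B=2): P(A|B) = (3/4)/(3/4) = 1;  -(3/4)·log₂(1) = 0.0000
H(A|B) = 0.0000 + 0.0000 + 0.0000
  = 0.0000 bits
H(A) - H(A|B) = 1.0613 - 0.0000 = 1.0613 bits

Both sides equal 1.0613 bits, so I(A;B) = H(A) - H(A|B) ✓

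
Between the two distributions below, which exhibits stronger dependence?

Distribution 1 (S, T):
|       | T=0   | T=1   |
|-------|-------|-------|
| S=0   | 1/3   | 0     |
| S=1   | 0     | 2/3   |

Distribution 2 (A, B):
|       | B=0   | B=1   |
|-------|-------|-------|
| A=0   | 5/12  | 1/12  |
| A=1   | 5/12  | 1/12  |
Distribution 1 (S, T):
Marginal P(S) (row sums):
  P(S=0) = 1/3 + 0 = 1/3
  P(S=1) = 0 + 2/3 = 2/3
Marginal P(T) (column sums):
  P(T=0) = 1/3 + 0 = 1/3
  P(T=1) = 0 + 2/3 = 2/3

H(S) = -[(1/3)·log₂(1/3) + (2/3)·log₂(2/3)]
  = 0.5283 + 0.3900
  = 0.9183 bits
H(T) = -[(1/3)·log₂(1/3) + (2/3)·log₂(2/3)]
  = 0.5283 + 0.3900
  = 0.9183 bits
H(S,T) = -[(1/3)·log₂(1/3) + (2/3)·log₂(2/3)]
  = 0.5283 + 0.3900
  = 0.9183 bits

I(S;T) = H(S) + H(T) - H(S,T)
  = 0.9183 + 0.9183 - 0.9183
  = 0.9183 bits

Distribution 2 (A, B):
Marginal P(A) (row sums):
  P(A=0) = 5/12 + 1/12 = 1/2
  P(A=1) = 5/12 + 1/12 = 1/2
Marginal P(B) (column sums):
  P(B=0) = 5/12 + 5/12 = 5/6
  P(B=1) = 1/12 + 1/12 = 1/6

H(A) = -[(1/2)·log₂(1/2) + (1/2)·log₂(1/2)]
  = 0.5000 + 0.5000
  = 1.0000 bits
H(B) = -[(5/6)·log₂(5/6) + (1/6)·log₂(1/6)]
  = 0.2192 + 0.4308
  = 0.6500 bits
H(A,B) = -[(5/12)·log₂(5/12) + (1/12)·log₂(1/12) + (5/12)·log₂(5/12) + (1/12)·log₂(1/12)]
  = 0.5263 + 0.2987 + 0.5263 + 0.2987
  = 1.6500 bits

I(A;B) = H(A) + H(B) - H(A,B)
  = 1.0000 + 0.6500 - 1.6500
  = 0.0000 bits

I(S;T) = 0.9183 bits > I(A;B) = 0.0000 bits, so (S, T) has the higher mutual information (stronger dependence).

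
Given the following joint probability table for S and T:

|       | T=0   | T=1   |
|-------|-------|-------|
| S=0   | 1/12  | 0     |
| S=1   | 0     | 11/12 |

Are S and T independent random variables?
Marginal P(S) (row sums):
  P(S=0) = 1/12 + 0 = 1/12
  P(S=1) = 0 + 11/12 = 11/12
Marginal P(T) (column sums):
  P(T=0) = 1/12 + 0 = 1/12
  P(T=1) = 0 + 11/12 = 11/12

S and T are independent iff P(S=i,T=j) = P(S=i)·P(T=j) for every cell.
  P(S=0)·P(T=0) = 1/12 × 1/12 = 1/144, but P(S=0,T=0) = 1/12 ✗

No, S and T are not independent. Quantitatively, I(S;T) > 0:

H(S) = -[(1/12)·log₂(1/12) + (11/12)·log₂(11/12)]
  = 0.2987 + 0.1151
  = 0.4138 bits
H(T) = -[(1/12)·log₂(1/12) + (11/12)·log₂(11/12)]
  = 0.2987 + 0.1151
  = 0.4138 bits
H(S,T) = -[(1/12)·log₂(1/12) + (11/12)·log₂(11/12)]
  = 0.2987 + 0.1151
  = 0.4138 bits
I(S;T) = H(S) + H(T) - H(S,T) = 0.4138 + 0.4138 - 0.4138 = 0.4138 bits > 0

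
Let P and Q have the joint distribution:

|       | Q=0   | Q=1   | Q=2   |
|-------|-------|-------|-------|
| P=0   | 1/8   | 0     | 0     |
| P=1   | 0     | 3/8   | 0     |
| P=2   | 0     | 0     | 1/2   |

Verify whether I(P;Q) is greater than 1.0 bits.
Marginal P(P) (row sums):
  P(P=0) = 1/8 + 0 + 0 = 1/8
  P(P=1) = 0 + 3/8 + 0 = 3/8
  P(P=2) = 0 + 0 + 1/2 = 1/2
Marginal P(Q) (column sums):
  P(Q=0) = 1/8 + 0 + 0 = 1/8
  P(Q=1) = 0 + 3/8 + 0 = 3/8
  P(Q=2) = 0 + 0 + 1/2 = 1/2

H(P) = -[(1/8)·log₂(1/8) + (3/8)·log₂(3/8) + (1/2)·log₂(1/2)]
  = 0.3750 + 0.5306 + 0.5000
  = 1.4056 bits
H(Q) = -[(1/8)·log₂(1/8) + (3/8)·log₂(3/8) + (1/2)·log₂(1/2)]
  = 0.3750 + 0.5306 + 0.5000
  = 1.4056 bits
H(P,Q) = -[(1/8)·log₂(1/8) + (3/8)·log₂(3/8) + (1/2)·log₂(1/2)]
  = 0.3750 + 0.5306 + 0.5000
  = 1.4056 bits

I(P;Q) = H(P) + H(Q) - H(P,Q)
  = 1.4056 + 1.4056 - 1.4056
  = 1.4056 bits

Yes. I(P;Q) = 1.4056 bits, which is > 1.0 bits.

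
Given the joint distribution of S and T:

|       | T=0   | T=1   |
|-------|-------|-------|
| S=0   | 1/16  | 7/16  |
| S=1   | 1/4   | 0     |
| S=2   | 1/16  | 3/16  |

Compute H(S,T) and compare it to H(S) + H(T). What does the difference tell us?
Marginal P(S) (row sums):
  P(S=0) = 1/16 + 7/16 = 1/2
  P(S=1) = 1/4 + 0 = 1/4
  P(S=2) = 1/16 + 3/16 = 1/4
Marginal P(T) (column sums):
  P(T=0) = 1/16 + 1/4 + 1/16 = 3/8
  P(T=1) = 7/16 + 0 + 3/16 = 5/8

H(S,T) = -[(1/16)·log₂(1/16) + (7/16)·log₂(7/16) + (1/4)·log₂(1/4) + (1/16)·log₂(1/16) + (3/16)·log₂(3/16)]
  = 0.2500 + 0.5218 + 0.5000 + 0.2500 + 0.4528
  = 1.9746 bits
H(S) = -[(1/2)·log₂(1/2) + (1/4)·log₂(1/4) + (1/4)·log₂(1/4)]
  = 0.5000 + 0.5000 + 0.5000
  = 1.5000 bits
H(T) = -[(3/8)·log₂(3/8) + (5/8)·log₂(5/8)]
  = 0.5306 + 0.4238
  = 0.9544 bits

H(S) + H(T) = 1.5000 + 0.9544 = 2.4544 bits
Difference: H(S) + H(T) - H(S,T) = 2.4544 - 1.9746 = 0.4798 bits = I(S;T)

The difference is the mutual information; it is positive here, so S and T are dependent (knowing one reduces uncertainty about the other by 0.4798 bits).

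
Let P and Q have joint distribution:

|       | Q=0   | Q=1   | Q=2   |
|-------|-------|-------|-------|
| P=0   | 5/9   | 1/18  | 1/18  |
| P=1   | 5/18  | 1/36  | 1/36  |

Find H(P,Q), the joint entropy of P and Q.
H(P,Q) = -Σ P(P,Q) log₂ P(P,Q), summed over the non-zero cells:
H(P,Q) = -[(5/9)·log₂(5/9) + (1/18)·log₂(1/18) + (1/18)·log₂(1/18) + (5/18)·log₂(5/18) + (1/36)·log₂(1/36) + (1/36)·log₂(1/36)]
  = 0.4711 + 0.2317 + 0.2317 + 0.5133 + 0.1436 + 0.1436
  = 1.7350 bits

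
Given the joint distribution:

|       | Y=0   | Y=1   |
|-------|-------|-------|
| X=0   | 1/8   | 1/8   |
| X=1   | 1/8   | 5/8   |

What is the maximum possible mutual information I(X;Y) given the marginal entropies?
The upper bound on mutual information is I(X;Y) ≤ min(H(X), H(Y)).

Marginal P(X) (row sums):
  P(X=0) = 1/8 + 1/8 = 1/4
  P(X=1) = 1/8 + 5/8 = 3/4
Marginal P(Y) (column sums):
  P(Y=0) = 1/8 + 1/8 = 1/4
  P(Y=1) = 1/8 + 5/8 = 3/4

H(X) = -[(1/4)·log₂(1/4) + (3/4)·log₂(3/4)]
  = 0.5000 + 0.3113
  = 0.8113 bits
H(Y) = -[(1/4)·log₂(1/4) + (3/4)·log₂(3/4)]
  = 0.5000 + 0.3113
  = 0.8113 bits

Maximum possible I(X;Y) = min(0.8113, 0.8113) = 0.8113 bits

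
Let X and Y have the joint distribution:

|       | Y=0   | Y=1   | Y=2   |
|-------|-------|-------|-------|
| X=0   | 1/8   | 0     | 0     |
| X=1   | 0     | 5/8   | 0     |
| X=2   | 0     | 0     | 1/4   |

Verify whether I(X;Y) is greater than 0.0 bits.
Marginal P(X) (row sums):
  P(X=0) = 1/8 + 0 + 0 = 1/8
  P(X=1) = 0 + 5/8 + 0 = 5/8
  P(X=2) = 0 + 0 + 1/4 = 1/4
Marginal P(Y) (column sums):
  P(Y=0) = 1/8 + 0 + 0 = 1/8
  P(Y=1) = 0 + 5/8 + 0 = 5/8
  P(Y=2) = 0 + 0 + 1/4 = 1/4

H(X) = -[(1/8)·log₂(1/8) + (5/8)·log₂(5/8) + (1/4)·log₂(1/4)]
  = 0.3750 + 0.4238 + 0.5000
  = 1.2988 bits
H(Y) = -[(1/8)·log₂(1/8) + (5/8)·log₂(5/8) + (1/4)·log₂(1/4)]
  = 0.3750 + 0.4238 + 0.5000
  = 1.2988 bits
H(X,Y) = -[(1/8)·log₂(1/8) + (5/8)·log₂(5/8) + (1/4)·log₂(1/4)]
  = 0.3750 + 0.4238 + 0.5000
  = 1.2988 bits

I(X;Y) = H(X) + H(Y) - H(X,Y)
  = 1.2988 + 1.2988 - 1.2988
  = 1.2988 bits

Yes. I(X;Y) = 1.2988 bits, which is > 0.0 bits.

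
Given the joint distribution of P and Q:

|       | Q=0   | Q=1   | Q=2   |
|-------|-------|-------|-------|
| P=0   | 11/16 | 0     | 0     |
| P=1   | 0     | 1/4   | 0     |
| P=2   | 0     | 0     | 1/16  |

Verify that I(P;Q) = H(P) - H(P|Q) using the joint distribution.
Left side, from I(P;Q) = H(P) + H(Q) - H(P,Q):
Marginal P(P) (row sums):
  P(P=0) = 11/16 + 0 + 0 = 11/16
  P(P=1) = 0 + 1/4 + 0 = 1/4
  P(P=2) = 0 + 0 + 1/16 = 1/16
Marginal P(Q) (column sums):
  P(Q=0) = 11/16 + 0 + 0 = 11/16
  P(Q=1) = 0 + 1/4 + 0 = 1/4
  P(Q=2) = 0 + 0 + 1/16 = 1/16

H(P) = -[(11/16)·log₂(11/16) + (1/4)·log₂(1/4) + (1/16)·log₂(1/16)]
  = 0.3716 + 0.5000 + 0.2500
  = 1.1216 bits
H(Q) = -[(11/16)·log₂(11/16) + (1/4)·log₂(1/4) + (1/16)·log₂(1/16)]
  = 0.3716 + 0.5000 + 0.2500
  = 1.1216 bits
H(P,Q) = -[(11/16)·log₂(11/16) + (1/4)·log₂(1/4) + (1/16)·log₂(1/16)]
  = 0.3716 + 0.5000 + 0.2500
  = 1.1216 bits

I(P;Q) = H(P) + H(Q) - H(P,Q)
  = 1.1216 + 1.1216 - 1.1216
  = 1.1216 bits

Right side, with H(P|Q) computed directly from the conditional probabilities:
H(P|Q) = -Σ P(P,Q)·log₂ P(P|Q), where P(P|Q) = P(P,Q) / P(Q)
  (cells with P(P,Q) = 0 contribute 0)
  (P=0,Q=0): P(P|Q) = (11/16)/(11/16) = 1;  -(11/16)·log₂(1) = 0.0000
  (P=1,Q=1): P(P|Q) = (1/4)/(1/4) = 1;  -(1/4)·log₂(1) = 0.0000
  (P=2,Q=2): P(P|Q) = (1/16)/(1/16) = 1;  -(1/16)·log₂(1) = 0.0000
H(P|Q) = 0.0000 + 0.0000 + 0.0000
  = 0.0000 bits
H(P) - H(P|Q) = 1.1216 - 0.0000 = 1.1216 bits

Both sides equal 1.1216 bits, so I(P;Q) = H(P) - H(P|Q) ✓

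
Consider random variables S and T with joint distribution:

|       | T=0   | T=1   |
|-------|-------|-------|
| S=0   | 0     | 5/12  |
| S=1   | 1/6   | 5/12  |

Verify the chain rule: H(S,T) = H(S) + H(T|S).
Left side:
H(S,T) = -[(5/12)·log₂(5/12) + (1/6)·log₂(1/6) + (5/12)·log₂(5/12)]
  = 0.5263 + 0.4308 + 0.5263
  = 1.4834 bits

Right side:
Marginal P(S) (row sums):
  P(S=0) = 0 + 5/12 = 5/12
  P(S=1) = 1/6 + 5/12 = 7/12
H(S) = -[(5/12)·log₂(5/12) + (7/12)·log₂(7/12)]
  = 0.5263 + 0.4536
  = 0.9799 bits
H(T|S) = -Σ P(S,T)·log₂ P(T|S), where P(T|S) = P(S,T) / P(S)
  (cells with P(S,T) = 0 contribute 0)
  (S=0,T=1): P(T|S) = (5/12)/(5/12) = 1;  -(5/12)·log₂(1) = 0.0000
  (S=1,T=0): P(T|S) = (1/6)/(7/12) = 2/7;  -(1/6)·log₂(2/7) = 0.3012
  (S=1,T=1): P(T|S) = (5/12)/(7/12) = 5/7;  -(5/12)·log₂(5/7) = 0.2023
H(T|S) = 0.0000 + 0.3012 + 0.2023
  = 0.5035 bits
H(S) + H(T|S) = 0.9799 + 0.5035 = 1.4834 bits

Both sides equal 1.4834 bits, so the chain rule holds ✓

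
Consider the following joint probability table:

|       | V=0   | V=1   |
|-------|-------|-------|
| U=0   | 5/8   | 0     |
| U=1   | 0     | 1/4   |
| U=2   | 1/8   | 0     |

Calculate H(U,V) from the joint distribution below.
H(U,V) = -Σ P(U,V) log₂ P(U,V), summed over the non-zero cells:
H(U,V) = -[(5/8)·log₂(5/8) + (1/4)·log₂(1/4) + (1/8)·log₂(1/8)]
  = 0.4238 + 0.5000 + 0.3750
  = 1.2988 bits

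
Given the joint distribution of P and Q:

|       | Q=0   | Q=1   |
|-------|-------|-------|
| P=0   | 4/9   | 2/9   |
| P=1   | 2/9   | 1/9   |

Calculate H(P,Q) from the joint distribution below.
H(P,Q) = -Σ P(P,Q) log₂ P(P,Q), summed over the non-zero cells:
H(P,Q) = -[(4/9)·log₂(4/9) + (2/9)·log₂(2/9) + (2/9)·log₂(2/9) + (1/9)·log₂(1/9)]
  = 0.5200 + 0.4822 + 0.4822 + 0.3522
  = 1.8366 bits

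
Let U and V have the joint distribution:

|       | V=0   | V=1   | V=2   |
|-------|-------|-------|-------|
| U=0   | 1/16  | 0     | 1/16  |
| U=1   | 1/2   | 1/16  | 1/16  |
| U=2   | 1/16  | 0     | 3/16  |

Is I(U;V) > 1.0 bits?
Marginal P(U) (row sums):
  P(U=0) = 1/16 + 0 + 1/16 = 1/8
  P(U=1) = 1/2 + 1/16 + 1/16 = 5/8
  P(U=2) = 1/16 + 0 + 3/16 = 1/4
Marginal P(V) (column sums):
  P(V=0) = 1/16 + 1/2 + 1/16 = 5/8
  P(V=1) = 0 + 1/16 + 0 = 1/16
  P(V=2) = 1/16 + 1/16 + 3/16 = 5/16

H(U) = -[(1/8)·log₂(1/8) + (5/8)·log₂(5/8) + (1/4)·log₂(1/4)]
  = 0.3750 + 0.4238 + 0.5000
  = 1.2988 bits
H(V) = -[(5/8)·log₂(5/8) + (1/16)·log₂(1/16) + (5/16)·log₂(5/16)]
  = 0.4238 + 0.2500 + 0.5244
  = 1.1982 bits
H(U,V) = -[(1/16)·log₂(1/16) + (1/16)·log₂(1/16) + (1/2)·log₂(1/2) + (1/16)·log₂(1/16) + (1/16)·log₂(1/16) + (1/16)·log₂(1/16) + (3/16)·log₂(3/16)]
  = 0.2500 + 0.2500 + 0.5000 + 0.2500 + 0.2500 + 0.2500 + 0.4528
  = 2.2028 bits

I(U;V) = H(U) + H(V) - H(U,V)
  = 1.2988 + 1.1982 - 2.2028
  = 0.2942 bits

No. I(U;V) = 0.2942 bits, which is ≤ 1.0 bits.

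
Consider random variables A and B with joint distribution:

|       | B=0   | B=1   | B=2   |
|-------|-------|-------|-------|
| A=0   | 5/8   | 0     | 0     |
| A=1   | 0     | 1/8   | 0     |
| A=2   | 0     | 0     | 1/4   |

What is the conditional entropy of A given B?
Marginal P(B) (column sums):
  P(B=0) = 5/8 + 0 + 0 = 5/8
  P(B=1) = 0 + 1/8 + 0 = 1/8
  P(B=2) = 0 + 0 + 1/4 = 1/4

H(A|B) = -Σ P(A,B)·log₂ P(A|B), where P(A|B) = P(A,B) / P(B)
  (cells with P(A,B) = 0 contribute 0)
  (A=0,B=0): P(A|B) = (5/8)/(5/8) = 1;  -(5/8)·log₂(1) = 0.0000
  (A=1,B=1): P(A|B) = (1/8)/(1/8) = 1;  -(1/8)·log₂(1) = 0.0000
  (A=2,B=2): P(A|B) = (1/4)/(1/4) = 1;  -(1/4)·log₂(1) = 0.0000
H(A|B) = 0.0000 + 0.0000 + 0.0000
  = 0.0000 bits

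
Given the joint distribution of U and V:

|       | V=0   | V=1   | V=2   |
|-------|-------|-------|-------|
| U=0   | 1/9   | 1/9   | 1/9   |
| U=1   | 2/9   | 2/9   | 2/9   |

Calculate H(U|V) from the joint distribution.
Marginal P(V) (column sums):
  P(V=0) = 1/9 + 2/9 = 1/3
  P(V=1) = 1/9 + 2/9 = 1/3
  P(V=2) = 1/9 + 2/9 = 1/3

H(U|V) = -Σ P(U,V)·log₂ P(U|V), where P(U|V) = P(U,V) / P(V)
  (U=0,V=0): P(U|V) = (1/9)/(1/3) = 1/3;  -(1/9)·log₂(1/3) = 0.1761
  (U=0,V=1): P(U|V) = (1/9)/(1/3) = 1/3;  -(1/9)·log₂(1/3) = 0.1761
  (U=0,V=2): P(U|V) = (1/9)/(1/3) = 1/3;  -(1/9)·log₂(1/3) = 0.1761
  (U=1,V=0): P(U|V) = (2/9)/(1/3) = 2/3;  -(2/9)·log₂(2/3) = 0.1300
  (U=1,V=1): P(U|V) = (2/9)/(1/3) = 2/3;  -(2/9)·log₂(2/3) = 0.1300
  (U=1,V=2): P(U|V) = (2/9)/(1/3) = 2/3;  -(2/9)·log₂(2/3) = 0.1300
H(U|V) = 0.1761 + 0.1761 + 0.1761 + 0.1300 + 0.1300 + 0.1300
  = 0.9183 bits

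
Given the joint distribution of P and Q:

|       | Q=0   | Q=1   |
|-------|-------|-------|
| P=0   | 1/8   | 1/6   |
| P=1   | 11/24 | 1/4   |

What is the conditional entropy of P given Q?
Marginal P(Q) (column sums):
  P(Q=0) = 1/8 + 11/24 = 7/12
  P(Q=1) = 1/6 + 1/4 = 5/12

H(P|Q) = -Σ P(P,Q)·log₂ P(P|Q), where P(P|Q) = P(P,Q) / P(Q)
  (P=0,Q=0): P(P|Q) = (1/8)/(7/12) = 3/14;  -(1/8)·log₂(3/14) = 0.2778
  (P=0,Q=1): P(P|Q) = (1/6)/(5/12) = 2/5;  -(1/6)·log₂(2/5) = 0.2203
  (P=1,Q=0): P(P|Q) = (11/24)/(7/12) = 11/14;  -(11/24)·log₂(11/14) = 0.1595
  (P=1,Q=1): P(P|Q) = (1/4)/(5/12) = 3/5;  -(1/4)·log₂(3/5) = 0.1842
H(P|Q) = 0.2778 + 0.2203 + 0.1595 + 0.1842
  = 0.8418 bits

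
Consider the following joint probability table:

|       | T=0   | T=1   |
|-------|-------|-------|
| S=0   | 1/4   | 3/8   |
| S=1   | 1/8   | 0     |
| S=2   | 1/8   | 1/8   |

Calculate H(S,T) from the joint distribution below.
H(S,T) = -Σ P(S,T) log₂ P(S,T), summed over the non-zero cells:
H(S,T) = -[(1/4)·log₂(1/4) + (3/8)·log₂(3/8) + (1/8)·log₂(1/8) + (1/8)·log₂(1/8) + (1/8)·log₂(1/8)]
  = 0.5000 + 0.5306 + 0.3750 + 0.3750 + 0.3750
  = 2.1556 bits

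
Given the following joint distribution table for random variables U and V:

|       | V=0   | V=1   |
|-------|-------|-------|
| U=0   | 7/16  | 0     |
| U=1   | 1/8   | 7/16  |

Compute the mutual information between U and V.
Marginal P(U) (row sums):
  P(U=0) = 7/16 + 0 = 7/16
  P(U=1) = 1/8 + 7/16 = 9/16
Marginal P(V) (column sums):
  P(V=0) = 7/16 + 1/8 = 9/16
  P(V=1) = 0 + 7/16 = 7/16

H(U) = -[(7/16)·log₂(7/16) + (9/16)·log₂(9/16)]
  = 0.5218 + 0.4669
  = 0.9887 bits
H(V) = -[(9/16)·log₂(9/16) + (7/16)·log₂(7/16)]
  = 0.4669 + 0.5218
  = 0.9887 bits
H(U,V) = -[(7/16)·log₂(7/16) + (1/8)·log₂(1/8) + (7/16)·log₂(7/16)]
  = 0.5218 + 0.3750 + 0.5218
  = 1.4186 bits

I(U;V) = H(U) + H(V) - H(U,V)
  = 0.9887 + 0.9887 - 1.4186
  = 0.5588 bits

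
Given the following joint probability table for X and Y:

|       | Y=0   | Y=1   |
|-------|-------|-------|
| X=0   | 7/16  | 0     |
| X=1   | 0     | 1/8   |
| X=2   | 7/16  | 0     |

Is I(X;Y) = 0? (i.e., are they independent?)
Marginal P(X) (row sums):
  P(X=0) = 7/16 + 0 = 7/16
  P(X=1) = 0 + 1/8 = 1/8
  P(X=2) = 7/16 + 0 = 7/16
Marginal P(Y) (column sums):
  P(Y=0) = 7/16 + 0 + 7/16 = 7/8
  P(Y=1) = 0 + 1/8 + 0 = 1/8

X and Y are independent iff P(X=i,Y=j) = P(X=i)·P(Y=j) for every cell.
  P(X=0)·P(Y=0) = 7/16 × 7/8 = 49/128, but P(X=0,Y=0) = 7/16 ✗

No, X and Y are not independent. Quantitatively, I(X;Y) > 0:

H(X) = -[(7/16)·log₂(7/16) + (1/8)·log₂(1/8) + (7/16)·log₂(7/16)]
  = 0.5218 + 0.3750 + 0.5218
  = 1.4186 bits
H(Y) = -[(7/8)·log₂(7/8) + (1/8)·log₂(1/8)]
  = 0.1686 + 0.3750
  = 0.5436 bits
H(X,Y) = -[(7/16)·log₂(7/16) + (1/8)·log₂(1/8) + (7/16)·log₂(7/16)]
  = 0.5218 + 0.3750 + 0.5218
  = 1.4186 bits
I(X;Y) = H(X) + H(Y) - H(X,Y) = 1.4186 + 0.5436 - 1.4186 = 0.5436 bits > 0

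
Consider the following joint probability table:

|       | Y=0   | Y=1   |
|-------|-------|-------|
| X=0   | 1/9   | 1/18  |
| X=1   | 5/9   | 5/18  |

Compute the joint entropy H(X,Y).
H(X,Y) = -Σ P(X,Y) log₂ P(X,Y), summed over the non-zero cells:
H(X,Y) = -[(1/9)·log₂(1/9) + (1/18)·log₂(1/18) + (5/9)·log₂(5/9) + (5/18)·log₂(5/18)]
  = 0.3522 + 0.2317 + 0.4711 + 0.5133
  = 1.5683 bits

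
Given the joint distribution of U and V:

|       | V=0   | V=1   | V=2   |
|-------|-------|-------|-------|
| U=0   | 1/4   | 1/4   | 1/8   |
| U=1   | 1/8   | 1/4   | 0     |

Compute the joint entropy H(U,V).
H(U,V) = -Σ P(U,V) log₂ P(U,V), summed over the non-zero cells:
H(U,V) = -[(1/4)·log₂(1/4) + (1/4)·log₂(1/4) + (1/8)·log₂(1/8) + (1/8)·log₂(1/8) + (1/4)·log₂(1/4)]
  = 0.5000 + 0.5000 + 0.3750 + 0.3750 + 0.5000
  = 2.2500 bits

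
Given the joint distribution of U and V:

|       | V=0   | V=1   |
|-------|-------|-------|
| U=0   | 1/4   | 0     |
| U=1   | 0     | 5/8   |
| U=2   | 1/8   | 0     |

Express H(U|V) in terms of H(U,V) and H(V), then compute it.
H(U|V) = H(U,V) - H(V)

Marginal P(V) (column sums):
  P(V=0) = 1/4 + 0 + 1/8 = 3/8
  P(V=1) = 0 + 5/8 + 0 = 5/8

H(U,V) = -[(1/4)·log₂(1/4) + (5/8)·log₂(5/8) + (1/8)·log₂(1/8)]
  = 0.5000 + 0.4238 + 0.3750
  = 1.2988 bits
H(V) = -[(3/8)·log₂(3/8) + (5/8)·log₂(5/8)]
  = 0.5306 + 0.4238
  = 0.9544 bits

H(U|V) = 1.2988 - 0.9544 = 0.3444 bits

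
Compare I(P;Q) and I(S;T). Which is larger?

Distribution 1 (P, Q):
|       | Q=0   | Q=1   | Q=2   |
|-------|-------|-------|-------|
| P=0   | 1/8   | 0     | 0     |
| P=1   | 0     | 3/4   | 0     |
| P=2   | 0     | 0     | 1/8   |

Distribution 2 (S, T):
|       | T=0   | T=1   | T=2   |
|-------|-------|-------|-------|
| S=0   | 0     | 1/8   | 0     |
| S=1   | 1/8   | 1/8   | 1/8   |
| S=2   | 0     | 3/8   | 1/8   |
Distribution 1 (P, Q):
Marginal P(P) (row sums):
  P(P=0) = 1/8 + 0 + 0 = 1/8
  P(P=1) = 0 + 3/4 + 0 = 3/4
  P(P=2) = 0 + 0 + 1/8 = 1/8
Marginal P(Q) (column sums):
  P(Q=0) = 1/8 + 0 + 0 = 1/8
  P(Q=1) = 0 + 3/4 + 0 = 3/4
  P(Q=2) = 0 + 0 + 1/8 = 1/8

H(P) = -[(1/8)·log₂(1/8) + (3/4)·log₂(3/4) + (1/8)·log₂(1/8)]
  = 0.3750 + 0.3113 + 0.3750
  = 1.0613 bits
H(Q) = -[(1/8)·log₂(1/8) + (3/4)·log₂(3/4) + (1/8)·log₂(1/8)]
  = 0.3750 + 0.3113 + 0.3750
  = 1.0613 bits
H(P,Q) = -[(1/8)·log₂(1/8) + (3/4)·log₂(3/4) + (1/8)·log₂(1/8)]
  = 0.3750 + 0.3113 + 0.3750
  = 1.0613 bits

I(P;Q) = H(P) + H(Q) - H(P,Q)
  = 1.0613 + 1.0613 - 1.0613
  = 1.0613 bits

Distribution 2 (S, T):
Marginal P(S) (row sums):
  P(S=0) = 0 + 1/8 + 0 = 1/8
  P(S=1) = 1/8 + 1/8 + 1/8 = 3/8
  P(S=2) = 0 + 3/8 + 1/8 = 1/2
Marginal P(T) (column sums):
  P(T=0) = 0 + 1/8 + 0 = 1/8
  P(T=1) = 1/8 + 1/8 + 3/8 = 5/8
  P(T=2) = 0 + 1/8 + 1/8 = 1/4

H(S) = -[(1/8)·log₂(1/8) + (3/8)·log₂(3/8) + (1/2)·log₂(1/2)]
  = 0.3750 + 0.5306 + 0.5000
  = 1.4056 bits
H(T) = -[(1/8)·log₂(1/8) + (5/8)·log₂(5/8) + (1/4)·log₂(1/4)]
  = 0.3750 + 0.4238 + 0.5000
  = 1.2988 bits
H(S,T) = -[(1/8)·log₂(1/8) + (1/8)·log₂(1/8) + (1/8)·log₂(1/8) + (1/8)·log₂(1/8) + (3/8)·log₂(3/8) + (1/8)·log₂(1/8)]
  = 0.3750 + 0.3750 + 0.3750 + 0.3750 + 0.5306 + 0.3750
  = 2.4056 bits

I(S;T) = H(S) + H(T) - H(S,T)
  = 1.4056 + 1.2988 - 2.4056
  = 0.2988 bits

I(P;Q) = 1.0613 bits > I(S;T) = 0.2988 bits, so (P, Q) has the higher mutual information (stronger dependence).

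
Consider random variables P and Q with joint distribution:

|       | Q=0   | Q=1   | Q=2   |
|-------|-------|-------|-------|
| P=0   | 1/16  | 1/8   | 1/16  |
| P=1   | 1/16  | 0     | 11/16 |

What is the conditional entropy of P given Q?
Marginal P(Q) (column sums):
  P(Q=0) = 1/16 + 1/16 = 1/8
  P(Q=1) = 1/8 + 0 = 1/8
  P(Q=2) = 1/16 + 11/16 = 3/4

H(P|Q) = -Σ P(P,Q)·log₂ P(P|Q), where P(P|Q) = P(P,Q) / P(Q)
  (cells with P(P,Q) = 0 contribute 0)
  (P=0,Q=0): P(P|Q) = (1/16)/(1/8) = 1/2;  -(1/16)·log₂(1/2) = 0.0625
  (P=0,Q=1): P(P|Q) = (1/8)/(1/8) = 1;  -(1/8)·log₂(1) = 0.0000
  (P=0,Q=2): P(P|Q) = (1/16)/(3/4) = 1/12;  -(1/16)·log₂(1/12) = 0.2241
  (P=1,Q=0): P(P|Q) = (1/16)/(1/8) = 1/2;  -(1/16)·log₂(1/2) = 0.0625
  (P=1,Q=2): P(P|Q) = (11/16)/(3/4) = 11/12;  -(11/16)·log₂(11/12) = 0.0863
H(P|Q) = 0.0625 + 0.0000 + 0.2241 + 0.0625 + 0.0863
  = 0.4354 bits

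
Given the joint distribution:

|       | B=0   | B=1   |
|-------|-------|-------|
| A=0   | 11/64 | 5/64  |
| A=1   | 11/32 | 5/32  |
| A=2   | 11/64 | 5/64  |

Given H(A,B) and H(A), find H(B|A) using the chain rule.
From the chain rule: H(A,B) = H(A) + H(B|A)
Therefore: H(B|A) = H(A,B) - H(A)

H(A,B) = -[(11/64)·log₂(11/64) + (5/64)·log₂(5/64) + (11/32)·log₂(11/32) + (5/32)·log₂(5/32) + (11/64)·log₂(11/64) + (5/64)·log₂(5/64)]
  = 0.4367 + 0.2873 + 0.5296 + 0.4184 + 0.4367 + 0.2873
  = 2.3960 bits
Marginal P(A) (row sums):
  P(A=0) = 11/64 + 5/64 = 1/4
  P(A=1) = 11/32 + 5/32 = 1/2
  P(A=2) = 11/64 + 5/64 = 1/4
H(A) = -[(1/4)·log₂(1/4) + (1/2)·log₂(1/2) + (1/4)·log₂(1/4)]
  = 0.5000 + 0.5000 + 0.5000
  = 1.5000 bits

H(B|A) = 2.3960 - 1.5000 = 0.8960 bits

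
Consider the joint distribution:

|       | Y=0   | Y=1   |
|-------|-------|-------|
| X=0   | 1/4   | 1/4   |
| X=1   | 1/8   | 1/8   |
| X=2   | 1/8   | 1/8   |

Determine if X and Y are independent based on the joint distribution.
Marginal P(X) (row sums):
  P(X=0) = 1/4 + 1/4 = 1/2
  P(X=1) = 1/8 + 1/8 = 1/4
  P(X=2) = 1/8 + 1/8 = 1/4
Marginal P(Y) (column sums):
  P(Y=0) = 1/4 + 1/8 + 1/8 = 1/2
  P(Y=1) = 1/4 + 1/8 + 1/8 = 1/2

X and Y are independent iff P(X=i,Y=j) = P(X=i)·P(Y=j) for every cell.
  P(X=0)·P(Y=0) = 1/2 × 1/2 = 1/4 = P(X=0,Y=0) ✓
  P(X=0)·P(Y=1) = 1/2 × 1/2 = 1/4 = P(X=0,Y=1) ✓
  P(X=1)·P(Y=0) = 1/4 × 1/2 = 1/8 = P(X=1,Y=0) ✓
  P(X=1)·P(Y=1) = 1/4 × 1/2 = 1/8 = P(X=1,Y=1) ✓
  P(X=2)·P(Y=0) = 1/4 × 1/2 = 1/8 = P(X=2,Y=0) ✓
  P(X=2)·P(Y=1) = 1/4 × 1/2 = 1/8 = P(X=2,Y=1) ✓

Yes, X and Y are independent: every cell factors, so I(X;Y) = 0 bits.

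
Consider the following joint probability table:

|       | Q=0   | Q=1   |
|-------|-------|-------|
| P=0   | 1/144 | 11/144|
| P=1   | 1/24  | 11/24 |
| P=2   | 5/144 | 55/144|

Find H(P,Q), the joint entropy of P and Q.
H(P,Q) = -Σ P(P,Q) log₂ P(P,Q), summed over the non-zero cells:
H(P,Q) = -[(1/144)·log₂(1/144) + (11/144)·log₂(11/144) + (1/24)·log₂(1/24) + (11/24)·log₂(11/24) + (5/144)·log₂(5/144) + (55/144)·log₂(55/144)]
  = 0.0498 + 0.2834 + 0.1910 + 0.5159 + 0.1683 + 0.5304
  = 1.7388 bits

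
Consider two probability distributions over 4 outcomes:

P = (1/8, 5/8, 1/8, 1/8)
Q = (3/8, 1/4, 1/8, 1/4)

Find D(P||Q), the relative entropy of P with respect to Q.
D(P||Q) = Σ P(i) log₂(P(i)/Q(i))
  i=0: (1/8) × log₂((1/8)/(3/8)) = (1/8) × log₂(1/3) = -0.1981
  i=1: (5/8) × log₂((5/8)/(1/4)) = (5/8) × log₂(5/2) = 0.8262
  i=2: (1/8) × log₂((1/8)/(1/8)) = (1/8) × log₂(1) = 0.0000
  i=3: (1/8) × log₂((1/8)/(1/4)) = (1/8) × log₂(1/2) = -0.1250
D(P||Q) = -0.1981 + 0.8262 + 0.0000 - 0.1250
  = 0.5031 bits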